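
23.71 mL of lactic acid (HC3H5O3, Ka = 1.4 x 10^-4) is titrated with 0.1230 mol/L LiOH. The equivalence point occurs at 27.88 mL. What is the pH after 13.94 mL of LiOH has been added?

3.85

13.94 mL is exactly half the equivalence volume (27.88/2), i.e. the half-equivalence point.
There, n(HA) = n(A^-), so pH = pKa = -log(1.4 x 10^-4) = 3.85.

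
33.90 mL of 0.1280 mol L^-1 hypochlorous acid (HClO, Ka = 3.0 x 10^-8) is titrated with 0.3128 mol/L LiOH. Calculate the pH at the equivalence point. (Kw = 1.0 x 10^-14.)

n(HClO) = 0.1280 x 0.03390 = 0.004339 mol; V(LiOH) at equivalence = 0.004339/0.3128 = 0.01387 L.
At equivalence all the acid is converted to ClO-; total volume = 0.03390 + 0.01387 = 0.04777 L, so [ClO-] = 0.004339/0.04777 = 0.09083 M.
Kb = Kw/Ka = 1.0e-14 / 3.0 x 10^-8 = 3.33e-7.
[OH^-] = sqrt(Kb x [ClO-]) = sqrt(3.33e-7 x 0.09083) = 0.000174 M.
pOH = 3.76, so pH = 14.00 - 3.76 = 10.24.

10.24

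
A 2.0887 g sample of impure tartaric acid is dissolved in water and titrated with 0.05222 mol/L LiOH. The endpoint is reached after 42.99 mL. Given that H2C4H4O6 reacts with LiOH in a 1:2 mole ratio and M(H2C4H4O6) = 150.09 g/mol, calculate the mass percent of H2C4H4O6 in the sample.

8.07%

n(LiOH) = 0.05222 x 0.04299 = 0.002245 mol.
n(H2C4H4O6) = 0.002245 / 2 = 0.001122 mol.
mass of H2C4H4O6 = 0.001122 x 150.09 = 0.1685 g.
% purity = 0.1685 / 2.0887 x 100 = 8.07%.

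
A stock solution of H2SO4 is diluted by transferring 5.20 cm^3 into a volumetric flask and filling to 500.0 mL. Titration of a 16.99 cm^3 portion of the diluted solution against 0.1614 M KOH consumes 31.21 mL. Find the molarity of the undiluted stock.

14.3 M

n(KOH) = 0.1614 x 0.03121 = 0.005037 mol.
n(H2SO4) in the aliquot = 0.005037 x 1/2 = 0.002519 mol.
[diluted H2SO4] = 0.002519 / 0.01699 = 0.1482 M.
Dilution factor = 500.0/5.200 = 96.15, so [stock] = 0.1482 x 96.15 = 14.3 M.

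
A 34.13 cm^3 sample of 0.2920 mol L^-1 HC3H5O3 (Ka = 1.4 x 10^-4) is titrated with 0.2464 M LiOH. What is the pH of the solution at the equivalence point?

n(HC3H5O3) = 0.2920 x 0.03413 = 0.009966 mol; V(LiOH) at equivalence = 0.009966/0.2464 = 0.04045 L.
At equivalence all the acid is converted to C3H5O3-; total volume = 0.03413 + 0.04045 = 0.07458 L, so [C3H5O3-] = 0.009966/0.07458 = 0.1336 M.
Kb = Kw/Ka = 1.0e-14 / 1.4 x 10^-4 = 7.14e-11.
[OH^-] = sqrt(Kb x [C3H5O3-]) = sqrt(7.14e-11 x 0.1336) = 3.09e-6 M.
pOH = 5.51, so pH = 14.00 - 5.51 = 8.49.

8.49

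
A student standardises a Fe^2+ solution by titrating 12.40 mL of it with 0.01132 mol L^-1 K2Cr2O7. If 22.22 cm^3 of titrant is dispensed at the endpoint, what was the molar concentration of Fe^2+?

n(K2Cr2O7) = 0.01132 x 0.02222 = 0.0002515 mol.
From the balanced equation, 1 mol K2Cr2O7 reacts with 6 mol Fe^2+, so n(Fe^2+) = 0.0002515 x 6/1 = 0.001509 mol.
[Fe^2+] = 0.001509 / 0.01240 L = 0.122 M.

0.122 M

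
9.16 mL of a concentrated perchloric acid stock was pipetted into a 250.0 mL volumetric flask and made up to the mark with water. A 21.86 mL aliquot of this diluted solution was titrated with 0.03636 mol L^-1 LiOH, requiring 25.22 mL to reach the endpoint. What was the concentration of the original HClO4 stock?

1.14 M

n(LiOH) = 0.03636 x 0.02522 = 0.0009170 mol.
n(HClO4) in the aliquot = 0.0009170 mol.
[diluted HClO4] = 0.0009170 / 0.02186 = 0.04195 M.
Dilution factor = 250.0/9.160 = 27.29, so [stock] = 0.04195 x 27.29 = 1.14 M.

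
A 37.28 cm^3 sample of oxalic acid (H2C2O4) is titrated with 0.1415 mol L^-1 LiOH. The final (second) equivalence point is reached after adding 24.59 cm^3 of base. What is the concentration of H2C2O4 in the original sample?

n(LiOH) = 0.1415 x 0.02459 = 0.003479 mol.
At the final (second) equivalence point, 2 mol OH^- react per mol H2C2O4, so n(H2C2O4) = 0.003479 / 2 = 0.001740 mol.
[H2C2O4] = 0.001740 / 0.03728 L = 0.0467 M.

0.0467 M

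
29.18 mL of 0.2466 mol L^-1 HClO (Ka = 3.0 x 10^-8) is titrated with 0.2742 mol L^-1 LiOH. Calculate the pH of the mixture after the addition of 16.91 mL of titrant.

Initial n(HClO) = 0.2466 x 0.02918 = 0.007196 mol.
n(LiOH) added = 0.2742 x 0.01691 = 0.004637 mol, converting that many moles of HClO to ClO-.
Remaining n(HClO) = 0.002559 mol; n(ClO-) = 0.004637 mol.
By Henderson-Hasselbalch, pH = pKa + log([A^-]/[HA]) = 7.52 + log(0.004637/0.002559) = 7.52 + (+0.26) = 7.78.

7.78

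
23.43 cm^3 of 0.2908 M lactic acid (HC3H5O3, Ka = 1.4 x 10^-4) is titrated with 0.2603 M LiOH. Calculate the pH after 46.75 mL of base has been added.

n(acid) = 0.2908 x 0.02343 = 0.006813 mol; n(LiOH) added = 0.2603 x 0.04675 = 0.01217 mol.
Base is in excess by 0.01217 - 0.006813 = 0.005356 mol in a total volume of 0.07018 L.
[OH^-] = 0.005356/0.07018 = 0.07631 M, so pOH = 1.12 and pH = 14.00 - 1.12 = 12.88.

12.88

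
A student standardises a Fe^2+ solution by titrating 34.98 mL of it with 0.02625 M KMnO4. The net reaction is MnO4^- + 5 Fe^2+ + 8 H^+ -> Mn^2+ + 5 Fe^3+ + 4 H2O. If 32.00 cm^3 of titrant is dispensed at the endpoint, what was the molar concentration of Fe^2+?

0.120 M

n(KMnO4) = 0.02625 x 0.03200 = 0.0008400 mol.
From the balanced equation, 1 mol KMnO4 reacts with 5 mol Fe^2+, so n(Fe^2+) = 0.0008400 x 5/1 = 0.004200 mol.
[Fe^2+] = 0.004200 / 0.03498 L = 0.120 M.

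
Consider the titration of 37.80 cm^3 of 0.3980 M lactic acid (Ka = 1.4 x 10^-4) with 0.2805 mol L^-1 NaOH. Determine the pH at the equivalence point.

n(HC3H5O3) = 0.3980 x 0.03780 = 0.01504 mol; V(NaOH) at equivalence = 0.01504/0.2805 = 0.05363 L.
At equivalence all the acid is converted to C3H5O3-; total volume = 0.03780 + 0.05363 = 0.09143 L, so [C3H5O3-] = 0.01504/0.09143 = 0.1645 M.
Kb = Kw/Ka = 1.0e-14 / 1.4 x 10^-4 = 7.14e-11.
[OH^-] = sqrt(Kb x [C3H5O3-]) = sqrt(7.14e-11 x 0.1645) = 3.43e-6 M.
pOH = 5.46, so pH = 14.00 - 5.46 = 8.54.

8.54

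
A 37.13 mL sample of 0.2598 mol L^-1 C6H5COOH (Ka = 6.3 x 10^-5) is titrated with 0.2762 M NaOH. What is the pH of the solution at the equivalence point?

8.66

n(C6H5COOH) = 0.2598 x 0.03713 = 0.009646 mol; V(NaOH) at equivalence = 0.009646/0.2762 = 0.03493 L.
At equivalence all the acid is converted to C6H5COO-; total volume = 0.03713 + 0.03493 = 0.07206 L, so [C6H5COO-] = 0.009646/0.07206 = 0.1339 M.
Kb = Kw/Ka = 1.0e-14 / 6.3 x 10^-5 = 1.59e-10.
[OH^-] = sqrt(Kb x [C6H5COO-]) = sqrt(1.59e-10 x 0.1339) = 4.61e-6 M.
pOH = 5.34, so pH = 14.00 - 5.34 = 8.66.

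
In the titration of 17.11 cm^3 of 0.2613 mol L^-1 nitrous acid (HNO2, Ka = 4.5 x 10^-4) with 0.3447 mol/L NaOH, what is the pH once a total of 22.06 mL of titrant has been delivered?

12.90

n(acid) = 0.2613 x 0.01711 = 0.004471 mol; n(NaOH) added = 0.3447 x 0.02206 = 0.007604 mol.
Base is in excess by 0.007604 - 0.004471 = 0.003133 mol in a total volume of 0.03917 L.
[OH^-] = 0.003133/0.03917 = 0.07999 M, so pOH = 1.10 and pH = 14.00 - 1.10 = 12.90.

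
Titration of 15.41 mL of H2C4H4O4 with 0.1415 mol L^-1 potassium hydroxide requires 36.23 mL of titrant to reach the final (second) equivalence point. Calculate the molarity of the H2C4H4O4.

0.166 M

n(KOH) = 0.1415 x 0.03623 = 0.005127 mol.
At the final (second) equivalence point, 2 mol OH^- react per mol H2C4H4O4, so n(H2C4H4O4) = 0.005127 / 2 = 0.002563 mol.
[H2C4H4O4] = 0.002563 / 0.01541 L = 0.166 M.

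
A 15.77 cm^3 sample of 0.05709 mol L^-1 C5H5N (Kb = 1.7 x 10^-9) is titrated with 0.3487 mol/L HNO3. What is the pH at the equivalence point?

3.27

n(C5H5N) = 0.05709 x 0.01577 = 0.0009003 mol; V(HNO3) at equivalence = 0.0009003/0.3487 = 0.002582 L.
At equivalence the base is fully converted to C5H5NH+; total volume = 0.01835 L, so [C5H5NH+] = 0.0009003/0.01835 = 0.04906 M.
Ka(C5H5NH+) = Kw/Kb = 1.0e-14 / 1.7 x 10^-9 = 5.88e-6.
[H^+] = sqrt(Ka x [C5H5NH+]) = sqrt(5.88e-6 x 0.04906) = 0.000537 M.
pH = -log(0.000537) = 3.27.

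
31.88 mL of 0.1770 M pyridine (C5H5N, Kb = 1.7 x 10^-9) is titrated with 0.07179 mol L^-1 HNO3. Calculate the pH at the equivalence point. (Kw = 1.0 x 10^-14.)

3.26

n(C5H5N) = 0.1770 x 0.03188 = 0.005643 mol; V(HNO3) at equivalence = 0.005643/0.07179 = 0.07860 L.
At equivalence the base is fully converted to C5H5NH+; total volume = 0.1105 L, so [C5H5NH+] = 0.005643/0.1105 = 0.05107 M.
Ka(C5H5NH+) = Kw/Kb = 1.0e-14 / 1.7 x 10^-9 = 5.88e-6.
[H^+] = sqrt(Ka x [C5H5NH+]) = sqrt(5.88e-6 x 0.05107) = 0.000548 M.
pH = -log(0.000548) = 3.26.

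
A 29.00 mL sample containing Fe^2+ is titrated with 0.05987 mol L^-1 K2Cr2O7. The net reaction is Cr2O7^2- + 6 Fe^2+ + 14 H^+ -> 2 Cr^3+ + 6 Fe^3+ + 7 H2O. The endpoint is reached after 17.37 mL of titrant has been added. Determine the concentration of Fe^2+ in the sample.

n(K2Cr2O7) = 0.05987 x 0.01737 = 0.001040 mol.
From the balanced equation, 1 mol K2Cr2O7 reacts with 6 mol Fe^2+, so n(Fe^2+) = 0.001040 x 6/1 = 0.006240 mol.
[Fe^2+] = 0.006240 / 0.02900 L = 0.215 M.

0.215 M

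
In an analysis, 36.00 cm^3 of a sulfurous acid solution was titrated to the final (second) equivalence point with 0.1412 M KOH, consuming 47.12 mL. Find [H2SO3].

0.0924 M

n(KOH) = 0.1412 x 0.04712 = 0.006653 mol.
At the final (second) equivalence point, 2 mol OH^- react per mol H2SO3, so n(H2SO3) = 0.006653 / 2 = 0.003327 mol.
[H2SO3] = 0.003327 / 0.03600 L = 0.0924 M.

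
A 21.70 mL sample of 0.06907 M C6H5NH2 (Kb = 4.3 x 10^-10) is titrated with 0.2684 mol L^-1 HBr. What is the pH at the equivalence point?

n(C6H5NH2) = 0.06907 x 0.02170 = 0.001499 mol; V(HBr) at equivalence = 0.001499/0.2684 = 0.005584 L.
At equivalence the base is fully converted to C6H5NH3+; total volume = 0.02728 L, so [C6H5NH3+] = 0.001499/0.02728 = 0.05493 M.
Ka(C6H5NH3+) = Kw/Kb = 1.0e-14 / 4.3 x 10^-10 = 2.33e-5.
[H^+] = sqrt(Ka x [C6H5NH3+]) = sqrt(2.33e-5 x 0.05493) = 0.00113 M.
pH = -log(0.00113) = 2.95.

2.95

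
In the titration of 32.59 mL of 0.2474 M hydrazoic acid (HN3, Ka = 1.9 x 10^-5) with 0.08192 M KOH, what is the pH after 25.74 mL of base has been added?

4.27

Initial n(HN3) = 0.2474 x 0.03259 = 0.008063 mol.
n(KOH) added = 0.08192 x 0.02574 = 0.002109 mol, converting that many moles of HN3 to N3-.
Remaining n(HN3) = 0.005954 mol; n(N3-) = 0.002109 mol.
By Henderson-Hasselbalch, pH = pKa + log([A^-]/[HA]) = 4.72 + log(0.002109/0.005954) = 4.72 + (-0.45) = 4.27.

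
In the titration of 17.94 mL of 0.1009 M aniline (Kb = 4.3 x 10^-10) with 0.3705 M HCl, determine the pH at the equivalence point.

2.87

n(C6H5NH2) = 0.1009 x 0.01794 = 0.001810 mol; V(HCl) at equivalence = 0.001810/0.3705 = 0.004886 L.
At equivalence the base is fully converted to C6H5NH3+; total volume = 0.02283 L, so [C6H5NH3+] = 0.001810/0.02283 = 0.07930 M.
Ka(C6H5NH3+) = Kw/Kb = 1.0e-14 / 4.3 x 10^-10 = 2.33e-5.
[H^+] = sqrt(Ka x [C6H5NH3+]) = sqrt(2.33e-5 x 0.07930) = 0.00136 M.
pH = -log(0.00136) = 2.87.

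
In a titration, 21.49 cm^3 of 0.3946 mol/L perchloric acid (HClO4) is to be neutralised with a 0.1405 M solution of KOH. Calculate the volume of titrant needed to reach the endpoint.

n(HClO4) = 0.3946 mol/L x 0.02149 L = 0.008480 mol.
At equivalence n(KOH) = n(HClO4) = 0.008480 mol.
V(KOH) = 0.008480 / 0.1405 = 0.06036 L = 60.4 mL.

60.4 mL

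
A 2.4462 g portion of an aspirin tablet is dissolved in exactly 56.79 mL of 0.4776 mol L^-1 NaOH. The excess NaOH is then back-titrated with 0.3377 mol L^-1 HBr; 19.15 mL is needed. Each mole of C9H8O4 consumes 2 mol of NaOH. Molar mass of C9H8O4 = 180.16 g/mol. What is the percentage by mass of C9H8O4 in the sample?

76.1%

Total n(NaOH) added = 0.4776 x 0.05679 = 0.02712 mol.
n(HBr) used = 0.3377 x 0.01915 = 0.006467 mol, which equals the excess n(NaOH).
So n(NaOH) consumed by the sample = 0.02712 - 0.006467 = 0.02066 mol.
n(C9H8O4) = 0.02066 / 2 = 0.01033 mol.
mass C9H8O4 = 0.01033 x 180.16 = 1.861 g, so %C9H8O4 = 1.861/2.4462 x 100 = 76.1%.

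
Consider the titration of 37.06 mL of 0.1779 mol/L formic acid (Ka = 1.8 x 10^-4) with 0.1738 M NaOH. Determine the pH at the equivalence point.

n(HCOOH) = 0.1779 x 0.03706 = 0.006593 mol; V(NaOH) at equivalence = 0.006593/0.1738 = 0.03793 L.
At equivalence all the acid is converted to HCOO-; total volume = 0.03706 + 0.03793 = 0.07499 L, so [HCOO-] = 0.006593/0.07499 = 0.08791 M.
Kb = Kw/Ka = 1.0e-14 / 1.8 x 10^-4 = 5.56e-11.
[OH^-] = sqrt(Kb x [HCOO-]) = sqrt(5.56e-11 x 0.08791) = 2.21e-6 M.
pOH = 5.66, so pH = 14.00 - 5.66 = 8.34.

8.34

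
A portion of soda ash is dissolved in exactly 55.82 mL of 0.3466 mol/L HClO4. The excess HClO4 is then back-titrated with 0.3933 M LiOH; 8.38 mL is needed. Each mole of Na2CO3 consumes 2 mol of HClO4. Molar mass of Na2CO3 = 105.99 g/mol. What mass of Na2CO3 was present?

Total n(HClO4) added = 0.3466 x 0.05582 = 0.01935 mol.
n(LiOH) used = 0.3933 x 0.008380 = 0.003296 mol, which equals the excess n(HClO4).
So n(HClO4) consumed by the sample = 0.01935 - 0.003296 = 0.01605 mol.
n(Na2CO3) = 0.01605 / 2 = 0.008026 mol.
mass = 0.008026 mol x 105.99 g/mol = 0.851 g.

0.851 g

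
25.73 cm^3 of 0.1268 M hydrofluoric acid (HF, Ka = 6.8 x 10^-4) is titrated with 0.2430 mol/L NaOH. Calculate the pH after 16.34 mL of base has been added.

n(acid) = 0.1268 x 0.02573 = 0.003263 mol; n(NaOH) added = 0.2430 x 0.01634 = 0.003971 mol.
Base is in excess by 0.003971 - 0.003263 = 0.0007081 mol in a total volume of 0.04207 L.
[OH^-] = 0.0007081/0.04207 = 0.01683 M, so pOH = 1.77 and pH = 14.00 - 1.77 = 12.23.

12.23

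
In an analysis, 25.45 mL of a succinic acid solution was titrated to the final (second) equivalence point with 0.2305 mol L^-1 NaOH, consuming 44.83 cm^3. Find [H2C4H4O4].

n(NaOH) = 0.2305 x 0.04483 = 0.01033 mol.
At the final (second) equivalence point, 2 mol OH^- react per mol H2C4H4O4, so n(H2C4H4O4) = 0.01033 / 2 = 0.005167 mol.
[H2C4H4O4] = 0.005167 / 0.02545 L = 0.203 M.

0.203 M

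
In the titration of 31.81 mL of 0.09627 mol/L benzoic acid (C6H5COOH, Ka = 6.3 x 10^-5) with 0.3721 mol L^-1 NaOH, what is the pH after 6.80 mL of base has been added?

Initial n(C6H5COOH) = 0.09627 x 0.03181 = 0.003062 mol.
n(NaOH) added = 0.3721 x 0.006800 = 0.002530 mol, converting that many moles of C6H5COOH to C6H5COO-.
Remaining n(C6H5COOH) = 0.0005321 mol; n(C6H5COO-) = 0.002530 mol.
By Henderson-Hasselbalch, pH = pKa + log([A^-]/[HA]) = 4.20 + log(0.002530/0.0005321) = 4.20 + (+0.68) = 4.88.

4.88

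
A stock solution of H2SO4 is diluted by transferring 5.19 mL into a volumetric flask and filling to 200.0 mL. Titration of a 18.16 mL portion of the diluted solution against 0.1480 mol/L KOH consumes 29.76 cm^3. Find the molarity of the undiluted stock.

n(KOH) = 0.1480 x 0.02976 = 0.004404 mol.
n(H2SO4) in the aliquot = 0.004404 x 1/2 = 0.002202 mol.
[diluted H2SO4] = 0.002202 / 0.01816 = 0.1213 M.
Dilution factor = 200.0/5.190 = 38.54, so [stock] = 0.1213 x 38.54 = 4.67 M.

4.67 M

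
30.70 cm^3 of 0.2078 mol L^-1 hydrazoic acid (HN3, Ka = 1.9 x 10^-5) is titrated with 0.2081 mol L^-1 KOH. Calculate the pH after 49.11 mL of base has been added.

12.68

n(acid) = 0.2078 x 0.03070 = 0.006379 mol; n(KOH) added = 0.2081 x 0.04911 = 0.01022 mol.
Base is in excess by 0.01022 - 0.006379 = 0.003840 mol in a total volume of 0.07981 L.
[OH^-] = 0.003840/0.07981 = 0.04812 M, so pOH = 1.32 and pH = 14.00 - 1.32 = 12.68.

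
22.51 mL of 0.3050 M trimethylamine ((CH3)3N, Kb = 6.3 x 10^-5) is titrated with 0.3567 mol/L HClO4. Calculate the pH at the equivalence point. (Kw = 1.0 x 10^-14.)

5.29

n((CH3)3N) = 0.3050 x 0.02251 = 0.006866 mol; V(HClO4) at equivalence = 0.006866/0.3567 = 0.01925 L.
At equivalence the base is fully converted to (CH3)3NH+; total volume = 0.04176 L, so [(CH3)3NH+] = 0.006866/0.04176 = 0.1644 M.
Ka((CH3)3NH+) = Kw/Kb = 1.0e-14 / 6.3 x 10^-5 = 1.59e-10.
[H^+] = sqrt(Ka x [(CH3)3NH+]) = sqrt(1.59e-10 x 0.1644) = 5.11e-6 M.
pH = -log(5.11e-6) = 5.29.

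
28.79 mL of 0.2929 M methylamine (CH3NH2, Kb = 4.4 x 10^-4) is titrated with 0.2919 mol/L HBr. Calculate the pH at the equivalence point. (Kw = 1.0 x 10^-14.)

n(CH3NH2) = 0.2929 x 0.02879 = 0.008433 mol; V(HBr) at equivalence = 0.008433/0.2919 = 0.02889 L.
At equivalence the base is fully converted to CH3NH3+; total volume = 0.05768 L, so [CH3NH3+] = 0.008433/0.05768 = 0.1462 M.
Ka(CH3NH3+) = Kw/Kb = 1.0e-14 / 4.4 x 10^-4 = 2.27e-11.
[H^+] = sqrt(Ka x [CH3NH3+]) = sqrt(2.27e-11 x 0.1462) = 1.82e-6 M.
pH = -log(1.82e-6) = 5.74.

5.74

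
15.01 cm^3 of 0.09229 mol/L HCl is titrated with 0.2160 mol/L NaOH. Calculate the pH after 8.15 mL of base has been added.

n(acid) = 0.09229 x 0.01501 = 0.001385 mol; n(NaOH) added = 0.2160 x 0.008150 = 0.001760 mol.
Base is in excess by 0.001760 - 0.001385 = 0.0003751 mol in a total volume of 0.02316 L.
[OH^-] = 0.0003751/0.02316 = 0.01620 M, so pOH = 1.79 and pH = 14.00 - 1.79 = 12.21.

12.21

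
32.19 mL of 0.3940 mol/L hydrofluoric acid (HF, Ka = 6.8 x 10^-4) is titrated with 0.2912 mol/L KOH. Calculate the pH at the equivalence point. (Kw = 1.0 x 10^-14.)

8.20

n(HF) = 0.3940 x 0.03219 = 0.01268 mol; V(KOH) at equivalence = 0.01268/0.2912 = 0.04355 L.
At equivalence all the acid is converted to F-; total volume = 0.03219 + 0.04355 = 0.07574 L, so [F-] = 0.01268/0.07574 = 0.1674 M.
Kb = Kw/Ka = 1.0e-14 / 6.8 x 10^-4 = 1.47e-11.
[OH^-] = sqrt(Kb x [F-]) = sqrt(1.47e-11 x 0.1674) = 1.57e-6 M.
pOH = 5.80, so pH = 14.00 - 5.80 = 8.20.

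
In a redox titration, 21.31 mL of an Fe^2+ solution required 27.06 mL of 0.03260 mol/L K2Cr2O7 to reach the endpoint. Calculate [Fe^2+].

n(K2Cr2O7) = 0.03260 x 0.02706 = 0.0008822 mol.
From the balanced equation, 1 mol K2Cr2O7 reacts with 6 mol Fe^2+, so n(Fe^2+) = 0.0008822 x 6/1 = 0.005293 mol.
[Fe^2+] = 0.005293 / 0.02131 L = 0.248 M.

0.248 M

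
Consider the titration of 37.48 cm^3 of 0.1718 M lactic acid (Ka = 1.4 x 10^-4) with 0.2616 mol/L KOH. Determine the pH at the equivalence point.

n(HC3H5O3) = 0.1718 x 0.03748 = 0.006439 mol; V(KOH) at equivalence = 0.006439/0.2616 = 0.02461 L.
At equivalence all the acid is converted to C3H5O3-; total volume = 0.03748 + 0.02461 = 0.06209 L, so [C3H5O3-] = 0.006439/0.06209 = 0.1037 M.
Kb = Kw/Ka = 1.0e-14 / 1.4 x 10^-4 = 7.14e-11.
[OH^-] = sqrt(Kb x [C3H5O3-]) = sqrt(7.14e-11 x 0.1037) = 2.72e-6 M.
pOH = 5.57, so pH = 14.00 - 5.57 = 8.43.

8.43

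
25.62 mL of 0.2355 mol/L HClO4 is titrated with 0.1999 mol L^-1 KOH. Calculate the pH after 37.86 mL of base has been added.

12.38

n(acid) = 0.2355 x 0.02562 = 0.006034 mol; n(KOH) added = 0.1999 x 0.03786 = 0.007568 mol.
Base is in excess by 0.007568 - 0.006034 = 0.001535 mol in a total volume of 0.06348 L.
[OH^-] = 0.001535/0.06348 = 0.02418 M, so pOH = 1.62 and pH = 14.00 - 1.62 = 12.38.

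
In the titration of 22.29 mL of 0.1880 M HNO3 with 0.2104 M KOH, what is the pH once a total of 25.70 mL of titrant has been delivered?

n(acid) = 0.1880 x 0.02229 = 0.004191 mol; n(KOH) added = 0.2104 x 0.02570 = 0.005407 mol.
Base is in excess by 0.005407 - 0.004191 = 0.001217 mol in a total volume of 0.04799 L.
[OH^-] = 0.001217/0.04799 = 0.02535 M, so pOH = 1.60 and pH = 14.00 - 1.60 = 12.40.

12.40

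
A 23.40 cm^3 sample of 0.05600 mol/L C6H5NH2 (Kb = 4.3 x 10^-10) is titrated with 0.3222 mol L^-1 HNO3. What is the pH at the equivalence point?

n(C6H5NH2) = 0.05600 x 0.02340 = 0.001310 mol; V(HNO3) at equivalence = 0.001310/0.3222 = 0.004067 L.
At equivalence the base is fully converted to C6H5NH3+; total volume = 0.02747 L, so [C6H5NH3+] = 0.001310/0.02747 = 0.04771 M.
Ka(C6H5NH3+) = Kw/Kb = 1.0e-14 / 4.3 x 10^-10 = 2.33e-5.
[H^+] = sqrt(Ka x [C6H5NH3+]) = sqrt(2.33e-5 x 0.04771) = 0.00105 M.
pH = -log(0.00105) = 2.98.

2.98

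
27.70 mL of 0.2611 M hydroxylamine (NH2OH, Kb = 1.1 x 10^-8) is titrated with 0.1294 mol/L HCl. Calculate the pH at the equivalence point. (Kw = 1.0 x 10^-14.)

n(NH2OH) = 0.2611 x 0.02770 = 0.007232 mol; V(HCl) at equivalence = 0.007232/0.1294 = 0.05589 L.
At equivalence the base is fully converted to NH3OH+; total volume = 0.08359 L, so [NH3OH+] = 0.007232/0.08359 = 0.08652 M.
Ka(NH3OH+) = Kw/Kb = 1.0e-14 / 1.1 x 10^-8 = 9.09e-7.
[H^+] = sqrt(Ka x [NH3OH+]) = sqrt(9.09e-7 x 0.08652) = 0.000280 M.
pH = -log(0.000280) = 3.55.

3.55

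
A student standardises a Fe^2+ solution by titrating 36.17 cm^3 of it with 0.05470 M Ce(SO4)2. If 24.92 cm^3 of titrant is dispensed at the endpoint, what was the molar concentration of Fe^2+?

0.0377 M

n(Ce(SO4)2) = 0.05470 x 0.02492 = 0.001363 mol.
From the balanced equation, 1 mol Ce(SO4)2 reacts with 1 mol Fe^2+, so n(Fe^2+) = 0.001363 x 1/1 = 0.001363 mol.
[Fe^2+] = 0.001363 / 0.03617 L = 0.0377 M.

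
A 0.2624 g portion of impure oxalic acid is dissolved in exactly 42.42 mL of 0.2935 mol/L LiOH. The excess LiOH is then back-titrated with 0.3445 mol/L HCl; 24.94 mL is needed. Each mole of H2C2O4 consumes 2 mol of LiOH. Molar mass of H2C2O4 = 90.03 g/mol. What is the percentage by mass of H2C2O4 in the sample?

Total n(LiOH) added = 0.2935 x 0.04242 = 0.01245 mol.
n(HCl) used = 0.3445 x 0.02494 = 0.008592 mol, which equals the excess n(LiOH).
So n(LiOH) consumed by the sample = 0.01245 - 0.008592 = 0.003858 mol.
n(H2C2O4) = 0.003858 / 2 = 0.001929 mol.
mass H2C2O4 = 0.001929 x 90.03 = 0.1737 g, so %H2C2O4 = 0.1737/0.2624 x 100 = 66.2%.

66.2%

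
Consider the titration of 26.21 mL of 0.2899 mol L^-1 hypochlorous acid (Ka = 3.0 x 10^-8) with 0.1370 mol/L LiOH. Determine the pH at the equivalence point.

10.25

n(HClO) = 0.2899 x 0.02621 = 0.007598 mol; V(LiOH) at equivalence = 0.007598/0.1370 = 0.05546 L.
At equivalence all the acid is converted to ClO-; total volume = 0.02621 + 0.05546 = 0.08167 L, so [ClO-] = 0.007598/0.08167 = 0.09303 M.
Kb = Kw/Ka = 1.0e-14 / 3.0 x 10^-8 = 3.33e-7.
[OH^-] = sqrt(Kb x [ClO-]) = sqrt(3.33e-7 x 0.09303) = 0.000176 M.
pOH = 3.75, so pH = 14.00 - 3.75 = 10.25.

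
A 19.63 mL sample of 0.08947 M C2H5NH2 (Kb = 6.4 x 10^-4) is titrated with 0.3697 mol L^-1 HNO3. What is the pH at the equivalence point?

5.97

n(C2H5NH2) = 0.08947 x 0.01963 = 0.001756 mol; V(HNO3) at equivalence = 0.001756/0.3697 = 0.004751 L.
At equivalence the base is fully converted to C2H5NH3+; total volume = 0.02438 L, so [C2H5NH3+] = 0.001756/0.02438 = 0.07204 M.
Ka(C2H5NH3+) = Kw/Kb = 1.0e-14 / 6.4 x 10^-4 = 1.56e-11.
[H^+] = sqrt(Ka x [C2H5NH3+]) = sqrt(1.56e-11 x 0.07204) = 1.06e-6 M.
pH = -log(1.06e-6) = 5.97.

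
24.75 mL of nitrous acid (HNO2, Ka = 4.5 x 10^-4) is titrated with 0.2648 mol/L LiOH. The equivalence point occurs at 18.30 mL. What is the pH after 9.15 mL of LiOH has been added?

3.35

9.15 mL is exactly half the equivalence volume (18.30/2), i.e. the half-equivalence point.
There, n(HA) = n(A^-), so pH = pKa = -log(4.5 x 10^-4) = 3.35.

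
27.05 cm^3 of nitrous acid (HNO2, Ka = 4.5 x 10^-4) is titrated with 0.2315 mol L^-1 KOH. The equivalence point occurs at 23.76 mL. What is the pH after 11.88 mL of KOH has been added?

3.35

11.88 mL is exactly half the equivalence volume (23.76/2), i.e. the half-equivalence point.
There, n(HA) = n(A^-), so pH = pKa = -log(4.5 x 10^-4) = 3.35.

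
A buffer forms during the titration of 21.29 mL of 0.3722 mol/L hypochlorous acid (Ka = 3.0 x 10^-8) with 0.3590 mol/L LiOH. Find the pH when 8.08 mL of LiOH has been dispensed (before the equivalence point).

7.28

Initial n(HClO) = 0.3722 x 0.02129 = 0.007924 mol.
n(LiOH) added = 0.3590 x 0.008080 = 0.002901 mol, converting that many moles of HClO to ClO-.
Remaining n(HClO) = 0.005023 mol; n(ClO-) = 0.002901 mol.
By Henderson-Hasselbalch, pH = pKa + log([A^-]/[HA]) = 7.52 + log(0.002901/0.005023) = 7.52 + (-0.24) = 7.28.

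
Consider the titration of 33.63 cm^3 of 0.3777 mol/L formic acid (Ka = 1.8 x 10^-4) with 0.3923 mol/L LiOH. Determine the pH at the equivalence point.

8.51

n(HCOOH) = 0.3777 x 0.03363 = 0.01270 mol; V(LiOH) at equivalence = 0.01270/0.3923 = 0.03238 L.
At equivalence all the acid is converted to HCOO-; total volume = 0.03363 + 0.03238 = 0.06601 L, so [HCOO-] = 0.01270/0.06601 = 0.1924 M.
Kb = Kw/Ka = 1.0e-14 / 1.8 x 10^-4 = 5.56e-11.
[OH^-] = sqrt(Kb x [HCOO-]) = sqrt(5.56e-11 x 0.1924) = 3.27e-6 M.
pOH = 5.49, so pH = 14.00 - 5.49 = 8.51.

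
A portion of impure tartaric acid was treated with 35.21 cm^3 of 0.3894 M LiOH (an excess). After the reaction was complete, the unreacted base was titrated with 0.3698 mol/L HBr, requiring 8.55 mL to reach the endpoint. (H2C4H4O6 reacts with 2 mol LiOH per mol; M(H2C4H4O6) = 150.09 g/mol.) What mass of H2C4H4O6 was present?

0.792 g

Total n(LiOH) added = 0.3894 x 0.03521 = 0.01371 mol.
n(HBr) used = 0.3698 x 0.008550 = 0.003162 mol, which equals the excess n(LiOH).
So n(LiOH) consumed by the sample = 0.01371 - 0.003162 = 0.01055 mol.
n(H2C4H4O6) = 0.01055 / 2 = 0.005274 mol.
mass = 0.005274 mol x 150.09 g/mol = 0.792 g.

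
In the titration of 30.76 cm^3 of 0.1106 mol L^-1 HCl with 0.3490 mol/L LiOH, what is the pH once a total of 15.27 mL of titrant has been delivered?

n(acid) = 0.1106 x 0.03076 = 0.003402 mol; n(LiOH) added = 0.3490 x 0.01527 = 0.005329 mol.
Base is in excess by 0.005329 - 0.003402 = 0.001927 mol in a total volume of 0.04603 L.
[OH^-] = 0.001927/0.04603 = 0.04187 M, so pOH = 1.38 and pH = 14.00 - 1.38 = 12.62.

12.62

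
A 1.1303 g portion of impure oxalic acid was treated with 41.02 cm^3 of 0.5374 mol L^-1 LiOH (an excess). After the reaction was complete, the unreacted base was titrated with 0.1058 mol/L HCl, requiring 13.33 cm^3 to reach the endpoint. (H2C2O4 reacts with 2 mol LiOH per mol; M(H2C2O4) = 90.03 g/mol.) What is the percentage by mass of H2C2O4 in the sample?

82.2%

Total n(LiOH) added = 0.5374 x 0.04102 = 0.02204 mol.
n(HCl) used = 0.1058 x 0.01333 = 0.001410 mol, which equals the excess n(LiOH).
So n(LiOH) consumed by the sample = 0.02204 - 0.001410 = 0.02063 mol.
n(H2C2O4) = 0.02063 / 2 = 0.01032 mol.
mass H2C2O4 = 0.01032 x 90.03 = 0.9288 g, so %H2C2O4 = 0.9288/1.1303 x 100 = 82.2%.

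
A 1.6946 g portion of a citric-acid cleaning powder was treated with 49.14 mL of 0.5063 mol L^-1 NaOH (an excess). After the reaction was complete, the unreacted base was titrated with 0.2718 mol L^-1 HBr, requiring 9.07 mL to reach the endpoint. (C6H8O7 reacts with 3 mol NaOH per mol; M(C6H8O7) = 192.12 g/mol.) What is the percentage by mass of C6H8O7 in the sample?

84.7%

Total n(NaOH) added = 0.5063 x 0.04914 = 0.02488 mol.
n(HBr) used = 0.2718 x 0.009070 = 0.002465 mol, which equals the excess n(NaOH).
So n(NaOH) consumed by the sample = 0.02488 - 0.002465 = 0.02241 mol.
n(C6H8O7) = 0.02241 / 3 = 0.007471 mol.
mass C6H8O7 = 0.007471 x 192.12 = 1.435 g, so %C6H8O7 = 1.435/1.6946 x 100 = 84.7%.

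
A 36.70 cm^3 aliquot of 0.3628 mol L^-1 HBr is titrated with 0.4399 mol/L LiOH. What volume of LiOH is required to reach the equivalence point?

30.3 mL

n(HBr) = 0.3628 mol/L x 0.03670 L = 0.01331 mol.
At equivalence n(LiOH) = n(HBr) = 0.01331 mol.
V(LiOH) = 0.01331 / 0.4399 = 0.03027 L = 30.3 mL.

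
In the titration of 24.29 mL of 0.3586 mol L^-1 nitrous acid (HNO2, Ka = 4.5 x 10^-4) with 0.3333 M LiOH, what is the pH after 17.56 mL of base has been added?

3.66

Initial n(HNO2) = 0.3586 x 0.02429 = 0.008710 mol.
n(LiOH) added = 0.3333 x 0.01756 = 0.005853 mol, converting that many moles of HNO2 to NO2-.
Remaining n(HNO2) = 0.002858 mol; n(NO2-) = 0.005853 mol.
By Henderson-Hasselbalch, pH = pKa + log([A^-]/[HA]) = 3.35 + log(0.005853/0.002858) = 3.35 + (+0.31) = 3.66.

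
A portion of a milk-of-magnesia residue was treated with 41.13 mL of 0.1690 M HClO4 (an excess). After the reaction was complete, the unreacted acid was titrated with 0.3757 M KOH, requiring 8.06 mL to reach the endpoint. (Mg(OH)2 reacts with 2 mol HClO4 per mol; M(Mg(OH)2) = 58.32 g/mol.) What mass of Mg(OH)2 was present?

0.114 g

Total n(HClO4) added = 0.1690 x 0.04113 = 0.006951 mol.
n(KOH) used = 0.3757 x 0.008060 = 0.003028 mol, which equals the excess n(HClO4).
So n(HClO4) consumed by the sample = 0.006951 - 0.003028 = 0.003923 mol.
n(Mg(OH)2) = 0.003923 / 2 = 0.001961 mol.
mass = 0.001961 mol x 58.32 g/mol = 0.114 g.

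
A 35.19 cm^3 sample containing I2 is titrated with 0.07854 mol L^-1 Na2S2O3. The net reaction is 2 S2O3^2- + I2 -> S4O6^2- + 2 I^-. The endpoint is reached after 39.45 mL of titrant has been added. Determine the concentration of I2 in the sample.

0.0440 M

n(Na2S2O3) = 0.07854 x 0.03945 = 0.003098 mol.
From the balanced equation, 2 mol Na2S2O3 reacts with 1 mol I2, so n(I2) = 0.003098 x 1/2 = 0.001549 mol.
[I2] = 0.001549 / 0.03519 L = 0.0440 M.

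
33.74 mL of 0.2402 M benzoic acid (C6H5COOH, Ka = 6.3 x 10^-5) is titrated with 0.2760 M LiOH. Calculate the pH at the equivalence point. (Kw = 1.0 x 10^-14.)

8.65

n(C6H5COOH) = 0.2402 x 0.03374 = 0.008104 mol; V(LiOH) at equivalence = 0.008104/0.2760 = 0.02936 L.
At equivalence all the acid is converted to C6H5COO-; total volume = 0.03374 + 0.02936 = 0.06310 L, so [C6H5COO-] = 0.008104/0.06310 = 0.1284 M.
Kb = Kw/Ka = 1.0e-14 / 6.3 x 10^-5 = 1.59e-10.
[OH^-] = sqrt(Kb x [C6H5COO-]) = sqrt(1.59e-10 x 0.1284) = 4.52e-6 M.
pOH = 5.35, so pH = 14.00 - 5.35 = 8.65.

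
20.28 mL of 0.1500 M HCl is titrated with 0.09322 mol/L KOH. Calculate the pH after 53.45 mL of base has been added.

12.42

n(acid) = 0.1500 x 0.02028 = 0.003042 mol; n(KOH) added = 0.09322 x 0.05345 = 0.004983 mol.
Base is in excess by 0.004983 - 0.003042 = 0.001941 mol in a total volume of 0.07373 L.
[OH^-] = 0.001941/0.07373 = 0.02632 M, so pOH = 1.58 and pH = 14.00 - 1.58 = 12.42.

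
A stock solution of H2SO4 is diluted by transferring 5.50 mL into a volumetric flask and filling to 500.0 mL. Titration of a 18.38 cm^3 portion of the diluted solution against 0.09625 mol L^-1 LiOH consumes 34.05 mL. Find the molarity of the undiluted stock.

n(LiOH) = 0.09625 x 0.03405 = 0.003277 mol.
n(H2SO4) in the aliquot = 0.003277 x 1/2 = 0.001639 mol.
[diluted H2SO4] = 0.001639 / 0.01838 = 0.08915 M.
Dilution factor = 500.0/5.500 = 90.91, so [stock] = 0.08915 x 90.91 = 8.10 M.

8.10 M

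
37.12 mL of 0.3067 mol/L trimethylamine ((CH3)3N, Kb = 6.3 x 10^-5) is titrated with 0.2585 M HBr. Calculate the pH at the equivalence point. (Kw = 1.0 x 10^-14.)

5.33

n((CH3)3N) = 0.3067 x 0.03712 = 0.01138 mol; V(HBr) at equivalence = 0.01138/0.2585 = 0.04404 L.
At equivalence the base is fully converted to (CH3)3NH+; total volume = 0.08116 L, so [(CH3)3NH+] = 0.01138/0.08116 = 0.1403 M.
Ka((CH3)3NH+) = Kw/Kb = 1.0e-14 / 6.3 x 10^-5 = 1.59e-10.
[H^+] = sqrt(Ka x [(CH3)3NH+]) = sqrt(1.59e-10 x 0.1403) = 4.72e-6 M.
pH = -log(4.72e-6) = 5.33.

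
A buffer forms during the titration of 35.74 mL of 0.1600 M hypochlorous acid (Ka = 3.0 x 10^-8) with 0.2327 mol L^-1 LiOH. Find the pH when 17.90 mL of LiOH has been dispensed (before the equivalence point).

Initial n(HClO) = 0.1600 x 0.03574 = 0.005718 mol.
n(LiOH) added = 0.2327 x 0.01790 = 0.004165 mol, converting that many moles of HClO to ClO-.
Remaining n(HClO) = 0.001553 mol; n(ClO-) = 0.004165 mol.
By Henderson-Hasselbalch, pH = pKa + log([A^-]/[HA]) = 7.52 + log(0.004165/0.001553) = 7.52 + (+0.43) = 7.95.

7.95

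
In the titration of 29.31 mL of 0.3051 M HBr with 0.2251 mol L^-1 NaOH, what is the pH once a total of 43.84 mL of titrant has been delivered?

12.10

n(acid) = 0.3051 x 0.02931 = 0.008942 mol; n(NaOH) added = 0.2251 x 0.04384 = 0.009868 mol.
Base is in excess by 0.009868 - 0.008942 = 0.0009259 mol in a total volume of 0.07315 L.
[OH^-] = 0.0009259/0.07315 = 0.01266 M, so pOH = 1.90 and pH = 14.00 - 1.90 = 12.10.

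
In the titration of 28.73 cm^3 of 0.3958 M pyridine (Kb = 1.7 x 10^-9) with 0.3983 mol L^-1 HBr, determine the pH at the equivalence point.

n(C5H5N) = 0.3958 x 0.02873 = 0.01137 mol; V(HBr) at equivalence = 0.01137/0.3983 = 0.02855 L.
At equivalence the base is fully converted to C5H5NH+; total volume = 0.05728 L, so [C5H5NH+] = 0.01137/0.05728 = 0.1985 M.
Ka(C5H5NH+) = Kw/Kb = 1.0e-14 / 1.7 x 10^-9 = 5.88e-6.
[H^+] = sqrt(Ka x [C5H5NH+]) = sqrt(5.88e-6 x 0.1985) = 0.00108 M.
pH = -log(0.00108) = 2.97.

2.97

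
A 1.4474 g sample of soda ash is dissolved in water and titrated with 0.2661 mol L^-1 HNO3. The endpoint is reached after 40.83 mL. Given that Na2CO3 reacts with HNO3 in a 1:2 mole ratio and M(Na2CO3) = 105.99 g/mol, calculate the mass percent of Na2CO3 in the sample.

39.8%

n(HNO3) = 0.2661 x 0.04083 = 0.01086 mol.
n(Na2CO3) = 0.01086 / 2 = 0.005432 mol.
mass of Na2CO3 = 0.005432 x 105.99 = 0.5758 g.
% purity = 0.5758 / 1.4474 x 100 = 39.8%.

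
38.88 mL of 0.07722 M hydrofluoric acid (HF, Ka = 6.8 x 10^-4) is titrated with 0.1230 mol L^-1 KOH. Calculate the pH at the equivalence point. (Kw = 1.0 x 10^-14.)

n(HF) = 0.07722 x 0.03888 = 0.003002 mol; V(KOH) at equivalence = 0.003002/0.1230 = 0.02441 L.
At equivalence all the acid is converted to F-; total volume = 0.03888 + 0.02441 = 0.06329 L, so [F-] = 0.003002/0.06329 = 0.04744 M.
Kb = Kw/Ka = 1.0e-14 / 6.8 x 10^-4 = 1.47e-11.
[OH^-] = sqrt(Kb x [F-]) = sqrt(1.47e-11 x 0.04744) = 8.35e-7 M.
pOH = 6.08, so pH = 14.00 - 6.08 = 7.92.

7.92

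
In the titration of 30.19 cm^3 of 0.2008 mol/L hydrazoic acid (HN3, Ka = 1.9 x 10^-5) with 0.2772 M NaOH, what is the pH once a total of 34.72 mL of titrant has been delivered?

n(acid) = 0.2008 x 0.03019 = 0.006062 mol; n(NaOH) added = 0.2772 x 0.03472 = 0.009624 mol.
Base is in excess by 0.009624 - 0.006062 = 0.003562 mol in a total volume of 0.06491 L.
[OH^-] = 0.003562/0.06491 = 0.05488 M, so pOH = 1.26 and pH = 14.00 - 1.26 = 12.74.

12.74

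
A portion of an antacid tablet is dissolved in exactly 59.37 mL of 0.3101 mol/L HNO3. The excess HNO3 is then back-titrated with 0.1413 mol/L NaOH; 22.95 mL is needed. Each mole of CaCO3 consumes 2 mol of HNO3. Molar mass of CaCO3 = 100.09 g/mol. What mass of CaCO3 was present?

0.759 g

Total n(HNO3) added = 0.3101 x 0.05937 = 0.01841 mol.
n(NaOH) used = 0.1413 x 0.02295 = 0.003243 mol, which equals the excess n(HNO3).
So n(HNO3) consumed by the sample = 0.01841 - 0.003243 = 0.01517 mol.
n(CaCO3) = 0.01517 / 2 = 0.007584 mol.
mass = 0.007584 mol x 100.09 g/mol = 0.759 g.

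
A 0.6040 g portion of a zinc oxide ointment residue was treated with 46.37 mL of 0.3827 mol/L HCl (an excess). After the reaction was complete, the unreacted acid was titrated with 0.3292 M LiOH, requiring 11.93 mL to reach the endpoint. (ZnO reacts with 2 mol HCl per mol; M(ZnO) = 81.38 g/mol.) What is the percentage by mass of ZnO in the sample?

Total n(HCl) added = 0.3827 x 0.04637 = 0.01775 mol.
n(LiOH) used = 0.3292 x 0.01193 = 0.003927 mol, which equals the excess n(HCl).
So n(HCl) consumed by the sample = 0.01775 - 0.003927 = 0.01382 mol.
n(ZnO) = 0.01382 / 2 = 0.006909 mol.
mass ZnO = 0.006909 x 81.38 = 0.5623 g, so %ZnO = 0.5623/0.6040 x 100 = 93.1%.

93.1%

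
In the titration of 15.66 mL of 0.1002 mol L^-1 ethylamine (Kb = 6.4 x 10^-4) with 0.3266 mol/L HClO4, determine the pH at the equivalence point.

n(C2H5NH2) = 0.1002 x 0.01566 = 0.001569 mol; V(HClO4) at equivalence = 0.001569/0.3266 = 0.004804 L.
At equivalence the base is fully converted to C2H5NH3+; total volume = 0.02046 L, so [C2H5NH3+] = 0.001569/0.02046 = 0.07668 M.
Ka(C2H5NH3+) = Kw/Kb = 1.0e-14 / 6.4 x 10^-4 = 1.56e-11.
[H^+] = sqrt(Ka x [C2H5NH3+]) = sqrt(1.56e-11 x 0.07668) = 1.09e-6 M.
pH = -log(1.09e-6) = 5.96.

5.96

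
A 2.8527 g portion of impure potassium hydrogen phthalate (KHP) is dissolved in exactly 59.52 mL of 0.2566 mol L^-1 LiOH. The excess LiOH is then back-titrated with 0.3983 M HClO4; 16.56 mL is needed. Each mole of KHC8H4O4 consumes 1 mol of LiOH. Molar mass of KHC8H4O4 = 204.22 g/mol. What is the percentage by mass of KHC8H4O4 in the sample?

Total n(LiOH) added = 0.2566 x 0.05952 = 0.01527 mol.
n(HClO4) used = 0.3983 x 0.01656 = 0.006596 mol, which equals the excess n(LiOH).
So n(LiOH) consumed by the sample = 0.01527 - 0.006596 = 0.008677 mol.
n(KHC8H4O4) = 0.008677 / 1 = 0.008677 mol.
mass KHC8H4O4 = 0.008677 x 204.22 = 1.772 g, so %KHC8H4O4 = 1.772/2.8527 x 100 = 62.1%.

62.1%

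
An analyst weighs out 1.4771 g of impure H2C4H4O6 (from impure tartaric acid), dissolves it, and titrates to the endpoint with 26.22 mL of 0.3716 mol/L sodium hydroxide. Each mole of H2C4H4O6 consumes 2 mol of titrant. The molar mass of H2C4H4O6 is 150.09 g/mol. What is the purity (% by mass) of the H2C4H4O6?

n(NaOH) = 0.3716 x 0.02622 = 0.009743 mol.
n(H2C4H4O6) = 0.009743 / 2 = 0.004872 mol.
mass of H2C4H4O6 = 0.004872 x 150.09 = 0.7312 g.
% purity = 0.7312 / 1.4771 x 100 = 49.5%.

49.5%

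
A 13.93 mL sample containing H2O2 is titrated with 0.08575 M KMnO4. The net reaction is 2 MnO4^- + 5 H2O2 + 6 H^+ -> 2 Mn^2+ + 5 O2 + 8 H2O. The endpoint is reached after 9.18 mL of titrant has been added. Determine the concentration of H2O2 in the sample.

0.141 M

n(KMnO4) = 0.08575 x 0.009180 = 0.0007872 mol.
From the balanced equation, 2 mol KMnO4 reacts with 5 mol H2O2, so n(H2O2) = 0.0007872 x 5/2 = 0.001968 mol.
[H2O2] = 0.001968 / 0.01393 L = 0.141 M.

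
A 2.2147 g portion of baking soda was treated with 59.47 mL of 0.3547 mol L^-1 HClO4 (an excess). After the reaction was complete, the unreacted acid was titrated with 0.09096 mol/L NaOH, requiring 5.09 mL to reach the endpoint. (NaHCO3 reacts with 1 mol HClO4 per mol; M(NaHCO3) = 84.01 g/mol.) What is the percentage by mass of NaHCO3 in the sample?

Total n(HClO4) added = 0.3547 x 0.05947 = 0.02109 mol.
n(NaOH) used = 0.09096 x 0.005090 = 0.0004630 mol, which equals the excess n(HClO4).
So n(HClO4) consumed by the sample = 0.02109 - 0.0004630 = 0.02063 mol.
n(NaHCO3) = 0.02063 / 1 = 0.02063 mol.
mass NaHCO3 = 0.02063 x 84.01 = 1.733 g, so %NaHCO3 = 1.733/2.2147 x 100 = 78.3%.

78.3%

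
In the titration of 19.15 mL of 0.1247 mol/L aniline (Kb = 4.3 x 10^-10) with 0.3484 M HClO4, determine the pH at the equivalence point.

2.84

n(C6H5NH2) = 0.1247 x 0.01915 = 0.002388 mol; V(HClO4) at equivalence = 0.002388/0.3484 = 0.006854 L.
At equivalence the base is fully converted to C6H5NH3+; total volume = 0.02600 L, so [C6H5NH3+] = 0.002388/0.02600 = 0.09183 M.
Ka(C6H5NH3+) = Kw/Kb = 1.0e-14 / 4.3 x 10^-10 = 2.33e-5.
[H^+] = sqrt(Ka x [C6H5NH3+]) = sqrt(2.33e-5 x 0.09183) = 0.00146 M.
pH = -log(0.00146) = 2.84.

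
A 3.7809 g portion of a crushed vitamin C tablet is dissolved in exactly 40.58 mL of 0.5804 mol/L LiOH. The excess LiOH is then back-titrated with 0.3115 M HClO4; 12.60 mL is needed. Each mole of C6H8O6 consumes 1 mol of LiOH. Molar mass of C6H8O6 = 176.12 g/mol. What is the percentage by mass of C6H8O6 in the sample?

Total n(LiOH) added = 0.5804 x 0.04058 = 0.02355 mol.
n(HClO4) used = 0.3115 x 0.01260 = 0.003925 mol, which equals the excess n(LiOH).
So n(LiOH) consumed by the sample = 0.02355 - 0.003925 = 0.01963 mol.
n(C6H8O6) = 0.01963 / 1 = 0.01963 mol.
mass C6H8O6 = 0.01963 x 176.12 = 3.457 g, so %C6H8O6 = 3.457/3.7809 x 100 = 91.4%.

91.4%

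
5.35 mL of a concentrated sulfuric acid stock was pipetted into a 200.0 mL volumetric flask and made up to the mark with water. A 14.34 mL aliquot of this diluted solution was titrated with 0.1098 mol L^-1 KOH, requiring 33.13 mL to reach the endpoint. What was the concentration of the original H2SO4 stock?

n(KOH) = 0.1098 x 0.03313 = 0.003638 mol.
n(H2SO4) in the aliquot = 0.003638 x 1/2 = 0.001819 mol.
[diluted H2SO4] = 0.001819 / 0.01434 = 0.1268 M.
Dilution factor = 200.0/5.350 = 37.38, so [stock] = 0.1268 x 37.38 = 4.74 M.

4.74 M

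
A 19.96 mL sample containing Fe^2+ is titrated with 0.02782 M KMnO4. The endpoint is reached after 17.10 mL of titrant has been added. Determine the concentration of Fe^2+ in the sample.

0.119 M

n(KMnO4) = 0.02782 x 0.01710 = 0.0004757 mol.
From the balanced equation, 1 mol KMnO4 reacts with 5 mol Fe^2+, so n(Fe^2+) = 0.0004757 x 5/1 = 0.002379 mol.
[Fe^2+] = 0.002379 / 0.01996 L = 0.119 M.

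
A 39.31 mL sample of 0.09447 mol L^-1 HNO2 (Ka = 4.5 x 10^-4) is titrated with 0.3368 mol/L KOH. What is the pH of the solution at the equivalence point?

n(HNO2) = 0.09447 x 0.03931 = 0.003714 mol; V(KOH) at equivalence = 0.003714/0.3368 = 0.01103 L.
At equivalence all the acid is converted to NO2-; total volume = 0.03931 + 0.01103 = 0.05034 L, so [NO2-] = 0.003714/0.05034 = 0.07378 M.
Kb = Kw/Ka = 1.0e-14 / 4.5 x 10^-4 = 2.22e-11.
[OH^-] = sqrt(Kb x [NO2-]) = sqrt(2.22e-11 x 0.07378) = 1.28e-6 M.
pOH = 5.89, so pH = 14.00 - 5.89 = 8.11.

8.11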